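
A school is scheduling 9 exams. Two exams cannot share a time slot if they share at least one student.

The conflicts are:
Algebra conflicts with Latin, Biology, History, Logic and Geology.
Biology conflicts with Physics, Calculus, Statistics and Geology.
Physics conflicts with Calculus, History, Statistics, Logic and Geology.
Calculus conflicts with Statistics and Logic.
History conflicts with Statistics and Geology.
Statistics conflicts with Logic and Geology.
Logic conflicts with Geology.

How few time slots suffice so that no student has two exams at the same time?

Physics, History, Statistics, Geology all conflict with each other, so at least 4 time slots are needed.
4 time slots suffice: time slot 1 → {Algebra, Physics}; time slot 2 → {Latin, Statistics}; time slot 3 → {Calculus, Geology}; time slot 4 → {Biology, History, Logic}. Every pair that conflicts lands in different time slots.

4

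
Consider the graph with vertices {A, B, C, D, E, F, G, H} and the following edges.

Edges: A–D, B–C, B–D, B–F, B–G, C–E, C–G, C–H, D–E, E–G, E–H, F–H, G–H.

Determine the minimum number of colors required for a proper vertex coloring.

4

C, E, G, H are pairwise adjacent (a clique of size 4), so at least 4 colors are needed.
4 colors suffice: A=blue, B=blue, C=red, D=red, E=blue, F=red, G=green, H=yellow. Each edge has distinct colors on its endpoints.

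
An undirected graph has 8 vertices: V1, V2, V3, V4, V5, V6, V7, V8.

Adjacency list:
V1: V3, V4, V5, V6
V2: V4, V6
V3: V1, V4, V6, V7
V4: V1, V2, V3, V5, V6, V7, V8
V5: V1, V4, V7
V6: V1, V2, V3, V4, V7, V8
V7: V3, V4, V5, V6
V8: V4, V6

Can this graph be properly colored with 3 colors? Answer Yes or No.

No

V3, V4, V6, V7 are pairwise adjacent (a clique of size 4), so at least 4 colors are needed.
So 3 colors are not enough.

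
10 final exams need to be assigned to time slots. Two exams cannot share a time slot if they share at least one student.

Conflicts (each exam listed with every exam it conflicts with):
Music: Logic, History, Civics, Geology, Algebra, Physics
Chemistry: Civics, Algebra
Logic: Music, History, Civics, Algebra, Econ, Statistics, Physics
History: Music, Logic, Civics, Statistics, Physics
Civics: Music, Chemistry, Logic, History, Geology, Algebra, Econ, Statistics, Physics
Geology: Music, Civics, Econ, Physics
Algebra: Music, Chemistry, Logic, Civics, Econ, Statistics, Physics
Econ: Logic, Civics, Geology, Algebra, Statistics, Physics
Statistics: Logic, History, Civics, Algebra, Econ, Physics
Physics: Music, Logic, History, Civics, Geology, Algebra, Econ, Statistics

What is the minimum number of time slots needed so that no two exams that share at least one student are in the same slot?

6

Logic, Civics, Algebra, Econ, Statistics, Physics pairwise conflict, so at least 6 time slots are needed.
6 time slots suffice: time slot 1 → {Civics}; time slot 2 → {Chemistry, Physics}; time slot 3 → {History, Geology, Algebra}; time slot 4 → {Logic}; time slot 5 → {Music, Statistics}; time slot 6 → {Econ}. No two conflicting exams share a time slot.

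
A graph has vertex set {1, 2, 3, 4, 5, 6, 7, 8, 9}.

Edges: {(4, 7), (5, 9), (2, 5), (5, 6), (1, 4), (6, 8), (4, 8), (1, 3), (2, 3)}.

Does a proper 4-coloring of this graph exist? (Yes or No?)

Yes

The chromatic number is 3. The cycle 8-6-5-2-3-1-4-8 has odd length 7, so it cannot be 2-colored; at least 3 colors are needed.
3 colors suffice: color red → {3, 4, 5}; color blue → {1, 2, 6, 7, 9}; color green → {8}.
Since 4 ≥ 3, a proper 4-coloring certainly exists.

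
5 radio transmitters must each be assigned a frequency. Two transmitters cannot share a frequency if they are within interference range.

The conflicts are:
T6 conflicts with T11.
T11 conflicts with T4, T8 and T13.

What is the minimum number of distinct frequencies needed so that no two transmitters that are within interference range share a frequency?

2

T6 and T11 conflict, so at least 2 frequencies are needed.
2 frequencies suffice: T6=2, T11=1, T4=2, T8=2, T13=2. Each listed conflict is separated.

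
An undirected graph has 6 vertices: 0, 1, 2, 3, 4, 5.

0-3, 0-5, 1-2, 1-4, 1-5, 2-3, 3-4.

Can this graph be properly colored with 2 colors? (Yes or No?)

The cycle 0-3-2-1-5-0 has odd length 5, so it cannot be 2-colored; at least 3 colors are needed.
So 2 colors are not enough.

No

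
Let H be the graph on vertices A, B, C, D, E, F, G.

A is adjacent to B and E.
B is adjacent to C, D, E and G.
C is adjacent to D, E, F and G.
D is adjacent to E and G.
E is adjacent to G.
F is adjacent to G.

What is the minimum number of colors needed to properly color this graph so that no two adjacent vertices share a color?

B, C, D, E, G are mutually adjacent (a clique of size 5), so at least 5 colors are needed.
A valid assignment using 5 colors: A=1, B=2, C=1, D=5, E=4, F=2, G=3. Every edge joins two different colors.

5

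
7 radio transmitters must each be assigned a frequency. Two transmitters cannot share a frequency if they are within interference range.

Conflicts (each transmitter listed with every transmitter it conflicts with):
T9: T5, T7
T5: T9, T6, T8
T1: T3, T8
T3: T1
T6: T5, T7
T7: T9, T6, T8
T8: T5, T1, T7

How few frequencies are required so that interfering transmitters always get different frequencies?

2

T9 and T5 conflict, so at least 2 frequencies are needed.
Using 2 frequencies: T9=2, T5=1, T1=1, T3=2, T6=2, T7=1, T8=2. Each listed conflict is separated.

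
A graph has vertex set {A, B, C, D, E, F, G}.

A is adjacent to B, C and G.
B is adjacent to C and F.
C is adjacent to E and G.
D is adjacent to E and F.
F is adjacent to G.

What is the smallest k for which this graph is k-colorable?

A, C, G are pairwise adjacent, so at least 3 colors are needed.
One proper 3-coloring: A=3, B=2, C=1, D=3, E=2, F=1, G=2. Every edge joins two different colors.

3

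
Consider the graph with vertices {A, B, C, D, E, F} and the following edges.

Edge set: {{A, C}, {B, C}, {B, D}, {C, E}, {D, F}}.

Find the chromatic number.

D and F are adjacent, so at least 2 colors are needed.
2 colors suffice: color red → {C, D}; color blue → {A, B, E, F}. Every edge joins two different colors.

2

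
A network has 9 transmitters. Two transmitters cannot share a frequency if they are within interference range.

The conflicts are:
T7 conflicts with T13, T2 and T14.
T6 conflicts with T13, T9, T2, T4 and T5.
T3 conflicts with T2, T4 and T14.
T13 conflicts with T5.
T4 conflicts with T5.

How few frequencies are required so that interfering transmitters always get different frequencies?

T6, T4, T5 all conflict with each other, so at least 3 frequencies are needed.
3 frequencies suffice: T7=1, T6=1, T3=1, T13=3, T9=2, T2=2, T4=3, T5=2, T14=2. Every pair that conflicts lands in different frequencies.

3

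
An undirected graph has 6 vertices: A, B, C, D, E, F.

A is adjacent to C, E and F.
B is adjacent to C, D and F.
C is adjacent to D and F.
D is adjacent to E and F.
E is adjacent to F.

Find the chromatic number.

B, C, D, F are mutually adjacent (a clique of size 4), so at least 4 colors are needed.
4 colors suffice: A=3, B=4, C=2, D=3, E=2, F=1. No two adjacent vertices share a color.

4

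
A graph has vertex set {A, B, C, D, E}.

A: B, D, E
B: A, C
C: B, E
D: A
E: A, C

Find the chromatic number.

A and D are adjacent, so at least 2 colors are needed.
2 colors suffice: A=1, B=2, C=1, D=2, E=2. No two adjacent vertices share a color.

2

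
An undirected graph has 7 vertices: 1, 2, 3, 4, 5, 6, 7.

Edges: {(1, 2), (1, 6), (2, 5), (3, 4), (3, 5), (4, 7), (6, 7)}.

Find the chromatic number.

The cycle 7-6-1-2-5-3-4-7 has odd length 7, so it cannot be 2-colored; at least 3 colors are needed.
3 colors suffice: color a → {2, 4, 6}; color b → {1, 5, 7}; color c → {3}. No two adjacent vertices share a color.

3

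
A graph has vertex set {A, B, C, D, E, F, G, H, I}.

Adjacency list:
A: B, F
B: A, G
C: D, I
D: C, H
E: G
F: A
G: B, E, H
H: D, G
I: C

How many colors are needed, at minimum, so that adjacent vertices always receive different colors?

2

A and F are adjacent, so at least 2 colors are needed.
2 colors suffice: color 1 → {A, D, G, I}; color 2 → {B, C, E, F, H}. No two adjacent vertices share a color.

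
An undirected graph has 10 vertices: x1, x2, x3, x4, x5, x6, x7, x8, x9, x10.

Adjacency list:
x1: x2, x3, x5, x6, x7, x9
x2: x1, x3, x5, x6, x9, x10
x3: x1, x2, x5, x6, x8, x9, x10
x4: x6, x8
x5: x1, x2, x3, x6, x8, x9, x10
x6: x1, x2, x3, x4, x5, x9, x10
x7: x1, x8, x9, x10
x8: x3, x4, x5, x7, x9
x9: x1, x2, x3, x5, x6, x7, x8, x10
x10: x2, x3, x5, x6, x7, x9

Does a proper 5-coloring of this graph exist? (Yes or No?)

No

x1, x2, x3, x5, x6, x9 are pairwise adjacent (a clique of size 6), so at least 6 colors are needed.
So 5 colors are not enough.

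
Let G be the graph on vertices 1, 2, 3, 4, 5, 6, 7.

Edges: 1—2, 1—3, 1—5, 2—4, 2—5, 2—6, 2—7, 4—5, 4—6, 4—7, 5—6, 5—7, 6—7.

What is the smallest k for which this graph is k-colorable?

2, 4, 5, 6, 7 are pairwise adjacent (a clique of size 5), so at least 5 colors are needed.
5 colors suffice: color red → {3, 5}; color blue → {2}; color green → {1, 6}; color yellow → {4}; color purple → {7}. Every edge joins two different colors.

5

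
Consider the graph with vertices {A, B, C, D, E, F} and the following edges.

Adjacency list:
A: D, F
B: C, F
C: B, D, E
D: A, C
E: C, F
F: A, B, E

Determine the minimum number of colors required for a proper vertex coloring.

3

The cycle C-E-F-A-D-C has odd length 5, so it cannot be 2-colored; at least 3 colors are needed.
3 colors suffice: A=3, B=2, C=1, D=2, E=2, F=1. Every edge joins two different colors.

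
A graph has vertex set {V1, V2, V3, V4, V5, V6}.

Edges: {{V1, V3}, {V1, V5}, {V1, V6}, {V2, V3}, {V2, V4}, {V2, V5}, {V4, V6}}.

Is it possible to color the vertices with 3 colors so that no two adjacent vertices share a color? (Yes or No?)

Yes

The chromatic number is 3. The cycle V2-V5-V1-V6-V4-V2 has odd length 5, so it cannot be 2-colored; at least 3 colors are needed.
3 colors suffice: V1=1, V2=1, V3=2, V4=3, V5=2, V6=2.
That is already a proper 3-coloring.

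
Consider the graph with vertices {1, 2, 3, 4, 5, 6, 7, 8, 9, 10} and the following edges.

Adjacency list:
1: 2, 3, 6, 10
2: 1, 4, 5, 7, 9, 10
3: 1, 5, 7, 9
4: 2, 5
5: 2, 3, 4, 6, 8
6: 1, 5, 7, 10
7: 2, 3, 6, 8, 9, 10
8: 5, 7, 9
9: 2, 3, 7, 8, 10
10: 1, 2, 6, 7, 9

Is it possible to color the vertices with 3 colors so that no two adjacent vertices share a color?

No

2, 7, 9, 10 are pairwise adjacent (a clique of size 4), so at least 4 colors are needed.
So 3 colors are not enough.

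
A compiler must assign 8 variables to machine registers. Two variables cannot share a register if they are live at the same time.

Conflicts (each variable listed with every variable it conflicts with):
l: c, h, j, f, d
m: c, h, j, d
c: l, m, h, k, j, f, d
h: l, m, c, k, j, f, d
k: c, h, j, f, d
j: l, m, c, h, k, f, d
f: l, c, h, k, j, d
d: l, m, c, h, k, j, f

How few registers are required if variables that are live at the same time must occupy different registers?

l, c, h, j, f, d all conflict with each other, so at least 6 registers are needed.
6 registers suffice: l=6, m=5, c=4, h=1, k=6, j=3, f=5, d=2. Each listed conflict is separated.

6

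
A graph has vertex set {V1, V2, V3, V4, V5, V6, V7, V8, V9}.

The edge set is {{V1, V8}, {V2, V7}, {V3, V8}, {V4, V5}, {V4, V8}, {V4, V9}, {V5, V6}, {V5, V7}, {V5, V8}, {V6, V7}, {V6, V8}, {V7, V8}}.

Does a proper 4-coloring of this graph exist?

Yes

The chromatic number is 4. V5, V6, V7, V8 are pairwise adjacent (a clique of size 4), so at least 4 colors are needed.
4 colors suffice: color 1 → {V2, V8, V9}; color 2 → {V1, V3, V4, V7}; color 3 → {V5}; color 4 → {V6}.
That is already a proper 4-coloring.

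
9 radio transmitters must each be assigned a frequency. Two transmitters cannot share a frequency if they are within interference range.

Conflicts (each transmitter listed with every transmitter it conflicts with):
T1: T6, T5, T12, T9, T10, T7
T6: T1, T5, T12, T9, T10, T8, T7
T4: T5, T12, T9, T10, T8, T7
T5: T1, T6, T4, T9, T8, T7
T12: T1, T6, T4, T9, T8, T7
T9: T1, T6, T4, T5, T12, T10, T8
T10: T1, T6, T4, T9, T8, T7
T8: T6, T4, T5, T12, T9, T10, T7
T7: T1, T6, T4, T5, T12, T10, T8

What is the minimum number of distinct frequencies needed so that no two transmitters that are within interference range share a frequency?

T4, T12, T8, T7 pairwise conflict, so at least 4 frequencies are needed.
Using 4 frequencies: T1=3, T6=2, T4=2, T5=4, T12=4, T9=1, T10=4, T8=3, T7=1. Every pair that conflicts lands in different frequencies.

4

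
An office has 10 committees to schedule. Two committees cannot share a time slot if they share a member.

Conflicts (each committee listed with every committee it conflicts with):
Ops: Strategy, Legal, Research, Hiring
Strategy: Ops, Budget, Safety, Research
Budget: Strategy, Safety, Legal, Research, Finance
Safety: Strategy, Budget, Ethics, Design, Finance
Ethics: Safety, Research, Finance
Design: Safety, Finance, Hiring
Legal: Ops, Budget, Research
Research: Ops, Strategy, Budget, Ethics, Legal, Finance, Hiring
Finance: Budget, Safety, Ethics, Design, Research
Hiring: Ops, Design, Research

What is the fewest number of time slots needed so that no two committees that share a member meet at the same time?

3

Ops, Research, Hiring are mutually in conflict, so at least 3 time slots are needed.
3 time slots suffice: Ops=2, Strategy=3, Budget=2, Safety=1, Ethics=2, Design=2, Legal=3, Research=1, Finance=3, Hiring=3. Every pair that conflicts lands in different time slots.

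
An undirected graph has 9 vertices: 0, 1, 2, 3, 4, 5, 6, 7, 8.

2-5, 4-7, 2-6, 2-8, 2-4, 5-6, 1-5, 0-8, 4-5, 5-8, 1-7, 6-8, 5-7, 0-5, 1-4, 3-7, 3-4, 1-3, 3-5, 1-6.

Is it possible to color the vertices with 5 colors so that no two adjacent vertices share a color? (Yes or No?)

The chromatic number is 5. 1, 3, 4, 5, 7 form a clique, so at least 5 colors are needed.
5 colors suffice: color a → {5}; color b → {0, 4, 6}; color c → {1, 2}; color d → {7, 8}; color e → {3}.
That is already a proper 5-coloring.

Yes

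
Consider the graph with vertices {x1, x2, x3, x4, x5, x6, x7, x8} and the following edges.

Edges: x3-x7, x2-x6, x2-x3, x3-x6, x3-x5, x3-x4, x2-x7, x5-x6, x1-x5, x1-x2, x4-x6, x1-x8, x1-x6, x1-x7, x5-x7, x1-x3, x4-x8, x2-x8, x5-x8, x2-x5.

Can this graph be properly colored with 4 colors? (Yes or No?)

x1, x2, x3, x5, x7 are pairwise adjacent (a clique of size 5), so at least 5 colors are needed.
So 4 colors are not enough.

No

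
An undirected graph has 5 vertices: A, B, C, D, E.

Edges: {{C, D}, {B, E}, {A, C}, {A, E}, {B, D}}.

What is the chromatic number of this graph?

3

The cycle B-D-C-A-E-B has odd length 5, so it cannot be 2-colored; at least 3 colors are needed.
3 colors suffice: color 1 → {C, E}; color 2 → {A, D}; color 3 → {B}. Each edge has distinct colors on its endpoints.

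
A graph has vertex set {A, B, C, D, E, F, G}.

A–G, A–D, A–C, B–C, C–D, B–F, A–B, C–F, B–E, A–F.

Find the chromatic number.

A, B, C, F are mutually adjacent (a clique of size 4), so at least 4 colors are needed.
One proper 4-coloring: A=red, B=blue, C=green, D=blue, E=red, F=yellow, G=blue. Every edge joins two different colors.

4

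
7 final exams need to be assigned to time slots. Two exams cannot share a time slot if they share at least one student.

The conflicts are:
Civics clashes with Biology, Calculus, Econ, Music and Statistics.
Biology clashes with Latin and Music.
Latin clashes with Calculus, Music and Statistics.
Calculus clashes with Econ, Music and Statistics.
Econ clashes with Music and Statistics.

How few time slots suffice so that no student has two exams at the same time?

4

Civics, Calculus, Econ, Music all conflict with each other, so at least 4 time slots are needed.
4 time slots suffice: time slot 1 → {Music, Statistics}; time slot 2 → {Civics, Latin}; time slot 3 → {Biology, Calculus}; time slot 4 → {Econ}. Every pair that conflicts lands in different time slots.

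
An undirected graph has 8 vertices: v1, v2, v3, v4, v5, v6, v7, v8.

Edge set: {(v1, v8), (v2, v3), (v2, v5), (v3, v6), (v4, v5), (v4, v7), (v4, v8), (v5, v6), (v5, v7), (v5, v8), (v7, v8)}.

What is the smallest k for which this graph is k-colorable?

4

v4, v5, v7, v8 form a clique, so at least 4 colors are needed.
4 colors suffice: color 1 → {v1, v3, v5}; color 2 → {v2, v6, v8}; color 3 → {v4}; color 4 → {v7}. Each edge has distinct colors on its endpoints.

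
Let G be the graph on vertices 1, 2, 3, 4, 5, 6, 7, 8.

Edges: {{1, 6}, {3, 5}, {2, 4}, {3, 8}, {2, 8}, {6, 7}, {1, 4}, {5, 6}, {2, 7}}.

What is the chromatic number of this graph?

3

The cycle 1-4-2-7-6-1 has odd length 5, so it cannot be 2-colored; at least 3 colors are needed.
3 colors suffice: 1=green, 2=red, 3=red, 4=blue, 5=blue, 6=red, 7=blue, 8=blue. Each edge has distinct colors on its endpoints.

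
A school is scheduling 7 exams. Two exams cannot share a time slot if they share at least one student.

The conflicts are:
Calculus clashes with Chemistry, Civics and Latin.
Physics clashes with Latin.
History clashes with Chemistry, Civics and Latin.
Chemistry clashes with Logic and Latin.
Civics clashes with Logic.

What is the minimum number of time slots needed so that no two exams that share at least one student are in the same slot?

History, Chemistry, Latin pairwise conflict, so at least 3 time slots are needed.
3 time slots suffice: time slot 1 → {Physics, Chemistry, Civics}; time slot 2 → {Logic, Latin}; time slot 3 → {Calculus, History}. No two conflicting exams share a time slot.

3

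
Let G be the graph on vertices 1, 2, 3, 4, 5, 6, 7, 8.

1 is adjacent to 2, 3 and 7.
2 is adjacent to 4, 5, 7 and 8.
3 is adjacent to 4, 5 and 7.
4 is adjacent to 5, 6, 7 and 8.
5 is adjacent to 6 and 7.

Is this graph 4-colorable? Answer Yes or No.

Yes

The chromatic number is 4. 2, 4, 5, 7 are pairwise adjacent (a clique of size 4), so at least 4 colors are needed.
4 colors suffice: color red → {1, 4}; color blue → {2, 3, 6}; color green → {7, 8}; color yellow → {5}.
That is already a proper 4-coloring.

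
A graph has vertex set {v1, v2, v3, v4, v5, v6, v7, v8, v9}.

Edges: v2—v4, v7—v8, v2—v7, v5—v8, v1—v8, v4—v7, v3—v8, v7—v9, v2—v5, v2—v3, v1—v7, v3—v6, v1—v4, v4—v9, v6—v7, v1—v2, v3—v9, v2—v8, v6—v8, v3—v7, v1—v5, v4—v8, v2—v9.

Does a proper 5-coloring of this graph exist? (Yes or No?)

The chromatic number is 5. v1, v2, v4, v7, v8 form a clique, so at least 5 colors are needed.
5 colors suffice: color 1 → {v8, v9}; color 2 → {v2, v6}; color 3 → {v5, v7}; color 4 → {v1, v3}; color 5 → {v4}.
That is already a proper 5-coloring.

Yes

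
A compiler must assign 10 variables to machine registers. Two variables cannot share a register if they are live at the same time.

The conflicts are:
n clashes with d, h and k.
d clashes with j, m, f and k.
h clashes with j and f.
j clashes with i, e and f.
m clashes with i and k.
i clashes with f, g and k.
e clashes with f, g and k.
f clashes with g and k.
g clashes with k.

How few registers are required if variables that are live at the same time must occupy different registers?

i, f, g, k pairwise conflict, so at least 4 registers are needed.
4 registers suffice: register 1 → {n, m, f}; register 2 → {j, k}; register 3 → {d, h, i, e}; register 4 → {g}. Every pair that conflicts lands in different registers.

4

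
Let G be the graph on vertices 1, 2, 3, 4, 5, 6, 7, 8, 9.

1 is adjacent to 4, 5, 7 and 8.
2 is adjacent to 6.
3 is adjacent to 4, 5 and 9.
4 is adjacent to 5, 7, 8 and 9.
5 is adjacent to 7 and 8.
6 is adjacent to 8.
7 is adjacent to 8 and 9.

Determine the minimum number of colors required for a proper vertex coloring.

1, 4, 5, 7, 8 are mutually adjacent (a clique of size 5), so at least 5 colors are needed.
5 colors suffice: color red → {4, 6}; color blue → {2, 8, 9}; color green → {3, 7}; color yellow → {5}; color purple → {1}. No two adjacent vertices share a color.

5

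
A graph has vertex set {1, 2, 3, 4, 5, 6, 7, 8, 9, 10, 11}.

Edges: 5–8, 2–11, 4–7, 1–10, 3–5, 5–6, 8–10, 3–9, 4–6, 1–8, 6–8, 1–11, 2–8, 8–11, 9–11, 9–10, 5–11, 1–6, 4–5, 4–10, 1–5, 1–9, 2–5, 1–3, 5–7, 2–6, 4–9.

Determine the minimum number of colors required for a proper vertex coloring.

2, 5, 6, 8 are mutually adjacent (a clique of size 4), so at least 4 colors are needed.
4 colors suffice: color red → {5, 9}; color blue → {1, 2, 4}; color green → {3, 7, 8}; color yellow → {6, 10, 11}. Each edge has distinct colors on its endpoints.

4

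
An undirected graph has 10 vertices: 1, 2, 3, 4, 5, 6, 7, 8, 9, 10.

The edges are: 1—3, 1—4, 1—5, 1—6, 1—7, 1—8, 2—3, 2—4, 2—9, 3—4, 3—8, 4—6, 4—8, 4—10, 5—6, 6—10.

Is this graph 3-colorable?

No

1, 3, 4, 8 are pairwise adjacent (a clique of size 4), so at least 4 colors are needed.
So 3 colors are not enough.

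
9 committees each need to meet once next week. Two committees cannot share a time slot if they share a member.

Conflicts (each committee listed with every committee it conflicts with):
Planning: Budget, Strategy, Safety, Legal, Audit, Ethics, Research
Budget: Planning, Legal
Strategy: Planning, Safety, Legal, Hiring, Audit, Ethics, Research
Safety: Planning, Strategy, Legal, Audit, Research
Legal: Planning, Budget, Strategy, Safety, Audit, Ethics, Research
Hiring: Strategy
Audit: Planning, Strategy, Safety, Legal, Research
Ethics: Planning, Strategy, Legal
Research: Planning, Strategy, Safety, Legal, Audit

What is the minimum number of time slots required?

6

Planning, Strategy, Safety, Legal, Audit, Research are mutually in conflict, so at least 6 time slots are needed.
6 time slots suffice: time slot 1 → {Legal, Hiring}; time slot 2 → {Planning}; time slot 3 → {Budget, Strategy}; time slot 4 → {Audit, Ethics}; time slot 5 → {Research}; time slot 6 → {Safety}. Each listed conflict is separated.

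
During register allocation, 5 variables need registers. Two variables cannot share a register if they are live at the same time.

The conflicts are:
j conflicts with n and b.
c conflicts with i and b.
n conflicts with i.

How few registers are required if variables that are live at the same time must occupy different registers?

The cycle j-b-c-i-n-j has odd length 5, so it cannot be 2-colored; at least 3 registers are needed.
3 registers suffice: register 1 → {j, c}; register 2 → {n, b}; register 3 → {i}. Every pair that conflicts lands in different registers.

3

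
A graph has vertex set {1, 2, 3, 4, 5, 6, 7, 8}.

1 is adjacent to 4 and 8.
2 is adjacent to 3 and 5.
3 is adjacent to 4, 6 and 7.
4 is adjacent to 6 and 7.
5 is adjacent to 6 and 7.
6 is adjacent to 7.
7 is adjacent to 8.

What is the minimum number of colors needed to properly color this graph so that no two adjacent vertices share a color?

4

3, 4, 6, 7 form a clique, so at least 4 colors are needed.
A valid assignment using 4 colors: 1=red, 2=red, 3=green, 4=blue, 5=blue, 6=yellow, 7=red, 8=blue. Each edge has distinct colors on its endpoints.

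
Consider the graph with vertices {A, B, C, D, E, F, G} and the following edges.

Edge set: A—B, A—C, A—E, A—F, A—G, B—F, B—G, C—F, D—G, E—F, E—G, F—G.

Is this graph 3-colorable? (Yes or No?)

A, B, F, G are mutually adjacent (a clique of size 4), so at least 4 colors are needed.
So 3 colors are not enough.

No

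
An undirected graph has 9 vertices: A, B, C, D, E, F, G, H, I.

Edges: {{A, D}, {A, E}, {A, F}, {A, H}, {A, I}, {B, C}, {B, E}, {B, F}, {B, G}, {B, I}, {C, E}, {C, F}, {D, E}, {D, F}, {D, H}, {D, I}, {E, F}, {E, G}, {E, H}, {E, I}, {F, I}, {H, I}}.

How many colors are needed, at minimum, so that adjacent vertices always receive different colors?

A, D, E, F, I are mutually adjacent (a clique of size 5), so at least 5 colors are needed.
5 colors suffice: color red → {E}; color blue → {F, G, H}; color green → {C, I}; color yellow → {A, B}; color purple → {D}. Each edge has distinct colors on its endpoints.

5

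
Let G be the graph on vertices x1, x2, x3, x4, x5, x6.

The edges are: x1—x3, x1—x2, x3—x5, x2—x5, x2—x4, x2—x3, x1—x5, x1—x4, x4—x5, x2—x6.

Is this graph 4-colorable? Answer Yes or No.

Yes

The chromatic number is 4. x1, x2, x3, x5 are pairwise adjacent (a clique of size 4), so at least 4 colors are needed.
4 colors suffice: color 1 → {x2}; color 2 → {x1, x6}; color 3 → {x5}; color 4 → {x3, x4}.
That is already a proper 4-coloring.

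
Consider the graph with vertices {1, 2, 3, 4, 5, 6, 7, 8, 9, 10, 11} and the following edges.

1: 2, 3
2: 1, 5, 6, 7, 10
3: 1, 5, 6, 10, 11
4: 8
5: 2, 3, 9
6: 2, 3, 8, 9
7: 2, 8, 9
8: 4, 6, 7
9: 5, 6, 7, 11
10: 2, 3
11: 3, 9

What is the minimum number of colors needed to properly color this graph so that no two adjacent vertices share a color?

2

3 and 10 are adjacent, so at least 2 colors are needed.
2 colors suffice: color a → {2, 3, 8, 9}; color b → {1, 4, 5, 6, 7, 10, 11}. No two adjacent vertices share a color.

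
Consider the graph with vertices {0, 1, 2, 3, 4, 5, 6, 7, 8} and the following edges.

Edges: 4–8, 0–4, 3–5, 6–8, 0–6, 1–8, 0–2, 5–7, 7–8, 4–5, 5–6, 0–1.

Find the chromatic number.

0 and 1 are adjacent, so at least 2 colors are needed.
2 colors suffice: color red → {0, 5, 8}; color blue → {1, 2, 3, 4, 6, 7}. Every edge joins two different colors.

2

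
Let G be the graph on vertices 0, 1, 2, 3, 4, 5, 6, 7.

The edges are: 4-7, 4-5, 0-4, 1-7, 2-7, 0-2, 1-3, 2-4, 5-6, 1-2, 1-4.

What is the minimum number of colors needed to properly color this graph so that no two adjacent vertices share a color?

1, 2, 4, 7 are pairwise adjacent (a clique of size 4), so at least 4 colors are needed.
4 colors suffice: color red → {3, 4, 6}; color blue → {2, 5}; color green → {0, 1}; color yellow → {7}. Every edge joins two different colors.

4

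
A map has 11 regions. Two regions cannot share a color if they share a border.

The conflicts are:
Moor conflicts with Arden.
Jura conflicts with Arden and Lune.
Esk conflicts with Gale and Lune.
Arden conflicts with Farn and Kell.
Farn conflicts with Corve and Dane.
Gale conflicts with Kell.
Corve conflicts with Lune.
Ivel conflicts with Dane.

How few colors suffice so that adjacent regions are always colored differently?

The cycle Arden-Jura-Lune-Corve-Farn-Arden has odd length 5, so it cannot be 2-colored; at least 3 colors are needed.
3 colors suffice: Moor=2, Jura=2, Esk=2, Arden=1, Farn=2, Gale=1, Corve=3, Lune=1, Kell=2, Ivel=2, Dane=1. Each listed conflict is separated.

3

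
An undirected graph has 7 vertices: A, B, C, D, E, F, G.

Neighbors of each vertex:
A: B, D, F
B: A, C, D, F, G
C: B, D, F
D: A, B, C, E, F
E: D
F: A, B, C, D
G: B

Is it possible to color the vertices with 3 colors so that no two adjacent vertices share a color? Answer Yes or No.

B, C, D, F are mutually adjacent (a clique of size 4), so at least 4 colors are needed.
So 3 colors are not enough.

No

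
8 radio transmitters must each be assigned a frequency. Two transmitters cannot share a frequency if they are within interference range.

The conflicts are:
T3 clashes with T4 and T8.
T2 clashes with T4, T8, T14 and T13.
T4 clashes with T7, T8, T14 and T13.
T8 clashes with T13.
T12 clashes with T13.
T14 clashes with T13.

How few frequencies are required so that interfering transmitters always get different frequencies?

T2, T4, T14, T13 are mutually in conflict, so at least 4 frequencies are needed.
4 frequencies suffice: frequency 1 → {T4, T12}; frequency 2 → {T3, T7, T13}; frequency 3 → {T2}; frequency 4 → {T8, T14}. Every pair that conflicts lands in different frequencies.

4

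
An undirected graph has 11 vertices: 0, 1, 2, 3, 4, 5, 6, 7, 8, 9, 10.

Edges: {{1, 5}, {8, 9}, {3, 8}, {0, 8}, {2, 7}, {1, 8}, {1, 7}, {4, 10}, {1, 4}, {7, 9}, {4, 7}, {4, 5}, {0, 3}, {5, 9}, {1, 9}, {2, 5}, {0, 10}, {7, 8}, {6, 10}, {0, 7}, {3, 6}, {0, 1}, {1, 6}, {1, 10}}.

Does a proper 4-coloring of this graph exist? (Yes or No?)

Yes

The chromatic number is 4. 0, 1, 7, 8 are mutually adjacent (a clique of size 4), so at least 4 colors are needed.
One proper 4-coloring: 0=c, 1=a, 2=a, 3=a, 4=c, 5=b, 6=c, 7=b, 8=d, 9=c, 10=b.
That is already a proper 4-coloring.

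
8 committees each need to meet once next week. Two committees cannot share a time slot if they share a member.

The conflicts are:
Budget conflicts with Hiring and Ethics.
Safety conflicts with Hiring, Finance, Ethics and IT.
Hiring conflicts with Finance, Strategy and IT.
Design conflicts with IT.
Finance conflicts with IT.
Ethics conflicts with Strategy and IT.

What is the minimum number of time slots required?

4

Safety, Hiring, Finance, IT all conflict with each other, so at least 4 time slots are needed.
4 time slots suffice: time slot 1 → {Hiring, Design, Ethics}; time slot 2 → {Budget, Strategy, IT}; time slot 3 → {Safety}; time slot 4 → {Finance}. No two conflicting committees share a time slot.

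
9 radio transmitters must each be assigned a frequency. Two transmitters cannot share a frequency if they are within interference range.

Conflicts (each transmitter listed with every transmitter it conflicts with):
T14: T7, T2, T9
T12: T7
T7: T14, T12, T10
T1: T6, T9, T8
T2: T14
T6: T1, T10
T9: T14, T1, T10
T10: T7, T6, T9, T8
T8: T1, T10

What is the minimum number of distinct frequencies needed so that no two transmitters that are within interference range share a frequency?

T14 and T9 conflict, so at least 2 frequencies are needed.
Using 2 frequencies: T14=1, T12=1, T7=2, T1=1, T2=2, T6=2, T9=2, T10=1, T8=2. Every pair that conflicts lands in different frequencies.

2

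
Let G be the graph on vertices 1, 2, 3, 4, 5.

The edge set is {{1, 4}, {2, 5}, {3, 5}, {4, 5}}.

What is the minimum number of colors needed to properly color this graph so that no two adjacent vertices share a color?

2

4 and 5 are adjacent, so at least 2 colors are needed.
2 colors suffice: 1=a, 2=b, 3=b, 4=b, 5=a. No two adjacent vertices share a color.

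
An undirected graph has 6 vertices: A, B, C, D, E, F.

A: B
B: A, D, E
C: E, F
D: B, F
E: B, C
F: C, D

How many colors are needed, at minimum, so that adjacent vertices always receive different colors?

3

The cycle F-D-B-E-C-F has odd length 5, so it cannot be 2-colored; at least 3 colors are needed.
3 colors suffice: color 1 → {B, F}; color 2 → {A, D, E}; color 3 → {C}. No two adjacent vertices share a color.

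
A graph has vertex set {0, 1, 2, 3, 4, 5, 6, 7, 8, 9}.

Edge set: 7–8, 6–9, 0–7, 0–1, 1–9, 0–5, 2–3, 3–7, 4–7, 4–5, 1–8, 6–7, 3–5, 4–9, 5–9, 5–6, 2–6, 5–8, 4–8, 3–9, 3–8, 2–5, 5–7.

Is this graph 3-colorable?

No

4, 5, 7, 8 are pairwise adjacent (a clique of size 4), so at least 4 colors are needed.
So 3 colors are not enough.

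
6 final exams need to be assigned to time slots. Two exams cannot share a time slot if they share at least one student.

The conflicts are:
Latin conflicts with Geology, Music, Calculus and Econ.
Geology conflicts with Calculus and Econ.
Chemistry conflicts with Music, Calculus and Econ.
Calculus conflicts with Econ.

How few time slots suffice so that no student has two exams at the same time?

4

Latin, Geology, Calculus, Econ all conflict with each other, so at least 4 time slots are needed.
4 time slots suffice: time slot 1 → {Music, Calculus}; time slot 2 → {Latin, Chemistry}; time slot 3 → {Econ}; time slot 4 → {Geology}. Each listed conflict is separated.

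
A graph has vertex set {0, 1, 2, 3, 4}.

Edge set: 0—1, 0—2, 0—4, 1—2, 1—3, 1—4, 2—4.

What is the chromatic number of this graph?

4

0, 1, 2, 4 are pairwise adjacent (a clique of size 4), so at least 4 colors are needed.
4 colors suffice: color a → {1}; color b → {0, 3}; color c → {2}; color d → {4}. Every edge joins two different colors.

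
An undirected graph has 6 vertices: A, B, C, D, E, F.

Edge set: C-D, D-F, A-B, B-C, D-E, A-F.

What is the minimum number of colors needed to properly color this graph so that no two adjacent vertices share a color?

The cycle F-D-C-B-A-F has odd length 5, so it cannot be 2-colored; at least 3 colors are needed.
3 colors suffice: color 1 → {A, D}; color 2 → {C, E, F}; color 3 → {B}. Each edge has distinct colors on its endpoints.

3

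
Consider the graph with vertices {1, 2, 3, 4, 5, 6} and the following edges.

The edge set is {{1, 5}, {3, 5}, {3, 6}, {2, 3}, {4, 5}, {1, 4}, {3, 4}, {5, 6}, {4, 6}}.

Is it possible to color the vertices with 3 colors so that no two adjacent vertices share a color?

3, 4, 5, 6 are mutually adjacent (a clique of size 4), so at least 4 colors are needed.
So 3 colors are not enough.

No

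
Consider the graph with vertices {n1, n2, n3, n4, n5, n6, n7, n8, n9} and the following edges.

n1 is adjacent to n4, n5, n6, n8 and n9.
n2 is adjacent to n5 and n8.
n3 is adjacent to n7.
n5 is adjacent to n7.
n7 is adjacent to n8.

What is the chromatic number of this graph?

2

n5 and n7 are adjacent, so at least 2 colors are needed.
A valid assignment using 2 colors: n1=1, n2=1, n3=2, n4=2, n5=2, n6=2, n7=1, n8=2, n9=2. No two adjacent vertices share a color.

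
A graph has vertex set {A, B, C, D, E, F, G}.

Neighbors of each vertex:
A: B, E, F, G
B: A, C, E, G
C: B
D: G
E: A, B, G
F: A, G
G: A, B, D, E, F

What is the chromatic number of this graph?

A, B, E, G are pairwise adjacent (a clique of size 4), so at least 4 colors are needed.
One proper 4-coloring: A=3, B=2, C=1, D=2, E=4, F=2, G=1. No two adjacent vertices share a color.

4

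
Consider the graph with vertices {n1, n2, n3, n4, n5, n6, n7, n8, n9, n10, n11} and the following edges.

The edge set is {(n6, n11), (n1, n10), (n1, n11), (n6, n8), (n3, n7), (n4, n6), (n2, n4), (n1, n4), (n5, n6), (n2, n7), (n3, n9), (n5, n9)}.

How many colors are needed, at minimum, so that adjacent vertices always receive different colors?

The cycle n4-n6-n5-n9-n3-n7-n2-n4 has odd length 7, so it cannot be 2-colored; at least 3 colors are needed.
3 colors suffice: color 1 → {n1, n2, n6, n9}; color 2 → {n3, n4, n5, n8, n10, n11}; color 3 → {n7}. Each edge has distinct colors on its endpoints.

3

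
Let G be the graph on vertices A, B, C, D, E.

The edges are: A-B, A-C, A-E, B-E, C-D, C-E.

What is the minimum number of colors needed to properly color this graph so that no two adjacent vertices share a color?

A, B, E are mutually adjacent, so at least 3 colors are needed.
One proper 3-coloring: A=2, B=1, C=1, D=2, E=3. Every edge joins two different colors.

3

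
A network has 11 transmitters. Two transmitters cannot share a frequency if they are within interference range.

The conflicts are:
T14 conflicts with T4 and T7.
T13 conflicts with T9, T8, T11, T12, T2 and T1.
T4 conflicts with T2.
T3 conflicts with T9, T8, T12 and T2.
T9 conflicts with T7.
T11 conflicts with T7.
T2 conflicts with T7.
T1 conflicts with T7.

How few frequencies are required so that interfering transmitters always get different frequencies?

T1 and T7 conflict, so at least 2 frequencies are needed.
2 frequencies suffice: frequency 1 → {T13, T4, T3, T7}; frequency 2 → {T14, T9, T8, T11, T12, T2, T1}. Every pair that conflicts lands in different frequencies.

2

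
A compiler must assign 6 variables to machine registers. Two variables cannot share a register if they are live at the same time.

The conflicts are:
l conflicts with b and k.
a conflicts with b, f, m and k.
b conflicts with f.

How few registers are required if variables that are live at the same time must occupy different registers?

a, b, f all conflict with each other, so at least 3 registers are needed.
3 registers suffice: register 1 → {l, a}; register 2 → {b, m, k}; register 3 → {f}. No two conflicting variables share a register.

3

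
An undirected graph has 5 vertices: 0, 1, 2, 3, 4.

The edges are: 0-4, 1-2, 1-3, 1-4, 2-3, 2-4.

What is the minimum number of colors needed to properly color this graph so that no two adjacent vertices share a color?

1, 2, 4 are mutually adjacent, so at least 3 colors are needed.
3 colors suffice: 0=a, 1=a, 2=b, 3=c, 4=c. Every edge joins two different colors.

3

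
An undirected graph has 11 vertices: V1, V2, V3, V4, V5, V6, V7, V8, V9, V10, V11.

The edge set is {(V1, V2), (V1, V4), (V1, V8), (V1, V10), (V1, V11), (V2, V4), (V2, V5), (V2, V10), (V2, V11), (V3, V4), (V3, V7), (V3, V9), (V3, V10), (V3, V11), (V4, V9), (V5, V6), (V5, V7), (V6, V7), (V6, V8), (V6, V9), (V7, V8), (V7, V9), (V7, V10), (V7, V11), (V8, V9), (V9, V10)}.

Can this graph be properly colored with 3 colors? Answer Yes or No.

No

V6, V7, V8, V9 are mutually adjacent (a clique of size 4), so at least 4 colors are needed.
So 3 colors are not enough.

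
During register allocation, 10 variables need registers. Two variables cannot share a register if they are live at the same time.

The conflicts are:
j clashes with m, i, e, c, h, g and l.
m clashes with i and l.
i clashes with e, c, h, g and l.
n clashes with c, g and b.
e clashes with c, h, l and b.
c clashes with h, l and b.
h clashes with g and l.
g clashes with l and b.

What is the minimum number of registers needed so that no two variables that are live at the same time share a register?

6

j, i, e, c, h, l all conflict with each other, so at least 6 registers are needed.
A valid assignment using 6 registers: j=4, m=3, i=2, n=2, e=5, c=3, h=6, g=3, l=1, b=1. No two conflicting variables share a register.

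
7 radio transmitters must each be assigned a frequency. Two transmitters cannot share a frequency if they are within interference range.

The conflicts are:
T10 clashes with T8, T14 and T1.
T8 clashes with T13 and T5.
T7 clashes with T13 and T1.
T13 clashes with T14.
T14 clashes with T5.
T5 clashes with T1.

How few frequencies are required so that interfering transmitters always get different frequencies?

The cycle T5-T1-T7-T13-T8-T5 has odd length 5, so it cannot be 2-colored; at least 3 frequencies are needed.
3 frequencies suffice: frequency 1 → {T10, T13, T5}; frequency 2 → {T8, T14, T1}; frequency 3 → {T7}. No two conflicting transmitters share a frequency.

3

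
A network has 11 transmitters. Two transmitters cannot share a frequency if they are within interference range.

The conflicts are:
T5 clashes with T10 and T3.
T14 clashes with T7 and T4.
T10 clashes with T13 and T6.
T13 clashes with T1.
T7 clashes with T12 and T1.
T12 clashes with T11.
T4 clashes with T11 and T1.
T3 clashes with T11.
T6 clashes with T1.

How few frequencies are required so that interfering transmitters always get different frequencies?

The cycle T1-T4-T11-T12-T7-T1 has odd length 5, so it cannot be 2-colored; at least 3 frequencies are needed.
3 frequencies suffice: frequency 1 → {T14, T10, T11, T1}; frequency 2 → {T5, T13, T7, T4, T6}; frequency 3 → {T12, T3}. Each listed conflict is separated.

3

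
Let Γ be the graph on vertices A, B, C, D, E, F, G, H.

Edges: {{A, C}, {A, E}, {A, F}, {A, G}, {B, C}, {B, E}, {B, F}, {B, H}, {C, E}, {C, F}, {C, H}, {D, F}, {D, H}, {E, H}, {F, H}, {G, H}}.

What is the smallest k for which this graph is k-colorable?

B, C, E, H are pairwise adjacent (a clique of size 4), so at least 4 colors are needed.
4 colors suffice: color 1 → {A, H}; color 2 → {E, F, G}; color 3 → {C, D}; color 4 → {B}. Each edge has distinct colors on its endpoints.

4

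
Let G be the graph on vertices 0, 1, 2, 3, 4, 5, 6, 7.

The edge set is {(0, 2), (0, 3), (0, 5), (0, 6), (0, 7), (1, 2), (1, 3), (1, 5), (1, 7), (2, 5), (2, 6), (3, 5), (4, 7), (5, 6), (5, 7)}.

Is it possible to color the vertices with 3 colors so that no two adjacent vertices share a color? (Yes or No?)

0, 2, 5, 6 are pairwise adjacent (a clique of size 4), so at least 4 colors are needed.
So 3 colors are not enough.

No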